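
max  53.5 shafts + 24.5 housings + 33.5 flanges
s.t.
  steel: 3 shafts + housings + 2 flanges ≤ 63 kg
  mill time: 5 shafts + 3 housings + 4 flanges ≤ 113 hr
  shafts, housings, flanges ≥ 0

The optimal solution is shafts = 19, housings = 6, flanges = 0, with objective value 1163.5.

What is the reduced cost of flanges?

Both steel and mill time are binding at x*.
From A_Bᵀ y = c: 3·y_steel + 5·y_mill time = 53.5; 1·y_steel + 3·y_mill time = 24.5.
This yields shadow prices y_steel = 9.5, y_mill time = 5.
Reduced cost of flanges: c₃ − yᵀa₃ = 33.5 − (9.5·2 + 5·4) = 33.5 − 39 = -5.5.

-5.5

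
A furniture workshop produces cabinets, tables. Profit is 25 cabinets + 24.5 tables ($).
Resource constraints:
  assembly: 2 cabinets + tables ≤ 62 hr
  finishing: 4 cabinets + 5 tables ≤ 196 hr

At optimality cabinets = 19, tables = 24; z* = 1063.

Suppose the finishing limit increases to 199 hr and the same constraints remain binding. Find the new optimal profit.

Check each constraint at x*: assembly 62/62 (tight); finishing 196/196 (tight).
The binding rows give the dual system: 2·y_assembly + 4·y_finishing = 25 and 1·y_assembly + 5·y_finishing = 24.5.
This yields shadow prices y_assembly = 4.5, y_finishing = 4.
Δz = y_finishing·Δb = 4 × (3) = 12, so new z* = 1063 + 12 = 1075.

1075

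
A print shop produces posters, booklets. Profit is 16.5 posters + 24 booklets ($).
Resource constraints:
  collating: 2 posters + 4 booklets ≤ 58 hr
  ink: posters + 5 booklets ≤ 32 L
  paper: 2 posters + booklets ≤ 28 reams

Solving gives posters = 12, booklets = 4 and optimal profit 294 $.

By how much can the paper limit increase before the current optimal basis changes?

27

Binding constraints: ink, paper. The basis is B = [[1,5],[2,1]] with det -9.
Per unit increase in paper, x* moves by d = (0.5556, -0.1111).
The basis stays optimal until collating becomes binding; allowable increase = 27 reams.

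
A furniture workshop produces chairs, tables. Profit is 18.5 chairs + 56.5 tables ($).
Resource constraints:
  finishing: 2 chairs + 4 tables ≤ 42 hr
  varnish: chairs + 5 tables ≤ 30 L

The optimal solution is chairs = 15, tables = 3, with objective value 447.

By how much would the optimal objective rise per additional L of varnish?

6.5

Both finishing and varnish are binding at x*.
From A_Bᵀ y = c: 2·y_finishing + 1·y_varnish = 18.5; 4·y_finishing + 5·y_varnish = 56.5.
→ y_finishing = 6 and y_varnish = 6.5.
Shadow price of varnish = 6.5.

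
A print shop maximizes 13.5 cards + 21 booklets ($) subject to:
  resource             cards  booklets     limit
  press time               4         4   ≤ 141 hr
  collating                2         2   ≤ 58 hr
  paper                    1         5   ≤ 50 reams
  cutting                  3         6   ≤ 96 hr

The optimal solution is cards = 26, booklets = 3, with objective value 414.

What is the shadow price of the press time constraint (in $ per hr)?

0

Binding: collating and cutting. Non-binding: press time (25 unused), paper (9 unused).
Since press time, paper are not tight, their duals are 0.
The binding rows give the dual system: 2·y_collating + 3·y_cutting = 13.5 and 2·y_collating + 6·y_cutting = 21.
This yields shadow prices y_collating = 3, y_cutting = 2.5.
Shadow price of press time = 0.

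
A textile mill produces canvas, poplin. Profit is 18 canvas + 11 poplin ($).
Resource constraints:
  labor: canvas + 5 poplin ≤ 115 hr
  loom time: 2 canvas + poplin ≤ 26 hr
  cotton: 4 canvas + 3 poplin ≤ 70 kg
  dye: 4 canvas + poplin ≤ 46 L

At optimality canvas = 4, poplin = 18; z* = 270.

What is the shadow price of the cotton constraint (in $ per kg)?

At the optimum: labor uses 94 of 115 (slack = 21); loom time uses 26 of 26 (binding); cotton uses 70 of 70 (binding); dye uses 34 of 46 (slack = 12).
By complementary slackness, y = 0 for the non-binding constraints.
Dual feasibility on the basic columns requires 2·y_loom time + 4·y_cotton = 18, 1·y_loom time + 3·y_cotton = 11.
Solving: y_loom time = 5, y_cotton = 2.
Shadow price of cotton = 2.

2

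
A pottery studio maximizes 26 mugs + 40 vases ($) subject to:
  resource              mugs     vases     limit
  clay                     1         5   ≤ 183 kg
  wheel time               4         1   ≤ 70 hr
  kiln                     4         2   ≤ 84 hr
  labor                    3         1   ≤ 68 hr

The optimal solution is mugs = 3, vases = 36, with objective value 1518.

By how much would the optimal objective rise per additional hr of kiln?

5

Check each constraint at x*: clay 183/183 (tight); wheel time 48/70 (slack 22); kiln 84/84 (tight); labor 45/68 (slack 23).
Since wheel time, labor are not tight, their duals are 0.
From A_Bᵀ y = c: 1·y_clay + 4·y_kiln = 26; 5·y_clay + 2·y_kiln = 40.
This yields shadow prices y_clay = 6, y_kiln = 5.
Shadow price of kiln = 5.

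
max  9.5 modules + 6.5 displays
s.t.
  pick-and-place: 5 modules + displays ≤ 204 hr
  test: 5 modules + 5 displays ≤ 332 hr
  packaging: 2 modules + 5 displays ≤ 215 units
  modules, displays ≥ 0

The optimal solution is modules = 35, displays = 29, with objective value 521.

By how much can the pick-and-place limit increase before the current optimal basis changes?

18.4

Binding constraints: pick-and-place, packaging. The basis is B = [[5,1],[2,5]] with det 23.
Per unit increase in pick-and-place, x* moves by d = (0.2174, -0.087).
The basis stays optimal until test becomes binding; allowable increase = 18.4 hr.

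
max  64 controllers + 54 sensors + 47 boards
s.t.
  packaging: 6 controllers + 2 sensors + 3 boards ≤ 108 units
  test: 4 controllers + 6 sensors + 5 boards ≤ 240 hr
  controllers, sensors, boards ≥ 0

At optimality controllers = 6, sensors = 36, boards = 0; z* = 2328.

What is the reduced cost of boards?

At the optimum: packaging uses 108 of 108 (binding); test uses 240 of 240 (binding).
Dual feasibility on the basic columns requires 6·y_packaging + 4·y_test = 64, 2·y_packaging + 6·y_test = 54.
This yields shadow prices y_packaging = 6, y_test = 7.
Reduced cost of boards: c₃ − yᵀa₃ = 47 − (6·3 + 7·5) = 47 − 53 = -6.

-6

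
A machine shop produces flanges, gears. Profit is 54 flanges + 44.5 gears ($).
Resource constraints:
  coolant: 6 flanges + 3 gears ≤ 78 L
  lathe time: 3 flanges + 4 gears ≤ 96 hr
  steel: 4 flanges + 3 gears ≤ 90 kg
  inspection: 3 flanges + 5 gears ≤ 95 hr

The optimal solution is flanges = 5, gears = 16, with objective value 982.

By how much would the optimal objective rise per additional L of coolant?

6.5

Binding: coolant and inspection. Non-binding: lathe time (17 unused), steel (22 unused).
By complementary slackness, y = 0 for the non-binding constraints.
The binding rows give the dual system: 6·y_coolant + 3·y_inspection = 54 and 3·y_coolant + 5·y_inspection = 44.5.
This yields shadow prices y_coolant = 6.5, y_inspection = 5.
Shadow price of coolant = 6.5.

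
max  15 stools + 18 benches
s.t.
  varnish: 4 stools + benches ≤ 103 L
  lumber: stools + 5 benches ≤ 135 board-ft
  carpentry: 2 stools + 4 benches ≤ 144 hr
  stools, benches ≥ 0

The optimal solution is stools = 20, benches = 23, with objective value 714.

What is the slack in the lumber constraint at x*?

0

lumber used = 1·20 + 5·23 = 135; slack = 135 − 135 = 0.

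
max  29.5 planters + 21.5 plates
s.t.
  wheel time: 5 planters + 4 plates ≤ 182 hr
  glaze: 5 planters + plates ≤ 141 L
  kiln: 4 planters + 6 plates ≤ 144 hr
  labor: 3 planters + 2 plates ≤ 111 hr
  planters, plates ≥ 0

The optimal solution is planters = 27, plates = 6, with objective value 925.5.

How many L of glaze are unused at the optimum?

0

glaze used = 5·27 + 1·6 = 141; slack = 141 − 141 = 0.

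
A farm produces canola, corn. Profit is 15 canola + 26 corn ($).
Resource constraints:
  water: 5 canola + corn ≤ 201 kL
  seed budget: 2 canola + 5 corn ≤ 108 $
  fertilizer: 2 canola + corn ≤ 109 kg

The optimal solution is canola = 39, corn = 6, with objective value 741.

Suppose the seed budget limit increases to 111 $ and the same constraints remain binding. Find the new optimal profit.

756

At the optimum: water uses 201 of 201 (binding); seed budget uses 108 of 108 (binding); fertilizer uses 84 of 109 (slack = 25).
Since fertilizer is not tight, its dual is 0.
Dual feasibility on the basic columns requires 5·y_water + 2·y_seed budget = 15, 1·y_water + 5·y_seed budget = 26.
Solving: y_water = 1, y_seed budget = 5.
Δz = y_seed budget·Δb = 5 × (3) = 15, so new z* = 741 + 15 = 756.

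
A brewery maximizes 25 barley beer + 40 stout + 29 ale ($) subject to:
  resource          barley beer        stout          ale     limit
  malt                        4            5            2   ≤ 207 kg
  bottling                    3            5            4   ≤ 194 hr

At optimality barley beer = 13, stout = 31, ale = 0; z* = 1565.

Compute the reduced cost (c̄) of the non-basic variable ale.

-1

Check each constraint at x*: malt 207/207 (tight); bottling 194/194 (tight).
Dual feasibility on the basic columns requires 4·y_malt + 3·y_bottling = 25, 5·y_malt + 5·y_bottling = 40.
→ y_malt = 1 and y_bottling = 7.
Reduced cost of ale: c₃ − yᵀa₃ = 29 − (1·2 + 7·4) = 29 − 30 = -1.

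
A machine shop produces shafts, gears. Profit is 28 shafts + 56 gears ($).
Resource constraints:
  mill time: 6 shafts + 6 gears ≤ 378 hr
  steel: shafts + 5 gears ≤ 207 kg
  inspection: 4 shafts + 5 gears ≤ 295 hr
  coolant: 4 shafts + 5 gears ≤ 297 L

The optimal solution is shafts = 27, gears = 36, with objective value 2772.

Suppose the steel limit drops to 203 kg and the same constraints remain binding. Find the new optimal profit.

2744

At the optimum: mill time uses 378 of 378 (binding); steel uses 207 of 207 (binding); inspection uses 288 of 295 (slack = 7); coolant uses 288 of 297 (slack = 9).
By complementary slackness, y = 0 for the non-binding constraints.
The binding rows give the dual system: 6·y_mill time + 1·y_steel = 28 and 6·y_mill time + 5·y_steel = 56.
Solving: y_mill time = 3.5, y_steel = 7.
Δz = y_steel·Δb = 7 × (-4) = -28, so new z* = 2772 − 28 = 2744.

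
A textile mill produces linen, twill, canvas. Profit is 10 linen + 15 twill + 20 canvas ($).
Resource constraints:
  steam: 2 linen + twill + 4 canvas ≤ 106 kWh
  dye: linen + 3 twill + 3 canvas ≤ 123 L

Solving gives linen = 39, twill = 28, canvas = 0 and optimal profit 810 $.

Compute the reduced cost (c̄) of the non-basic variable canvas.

-4

At the optimum: steam uses 106 of 106 (binding); dye uses 123 of 123 (binding).
Dual feasibility on the basic columns requires 2·y_steam + 1·y_dye = 10, 1·y_steam + 3·y_dye = 15.
→ y_steam = 3 and y_dye = 4.
Reduced cost of canvas: c₃ − yᵀa₃ = 20 − (3·4 + 4·3) = 20 − 24 = -4.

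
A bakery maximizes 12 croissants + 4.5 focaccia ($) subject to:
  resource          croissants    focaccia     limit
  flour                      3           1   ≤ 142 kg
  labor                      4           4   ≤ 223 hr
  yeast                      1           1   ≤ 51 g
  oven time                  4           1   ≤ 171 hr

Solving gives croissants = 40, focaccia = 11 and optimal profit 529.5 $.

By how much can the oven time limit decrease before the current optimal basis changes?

120

Binding constraints: yeast, oven time. The basis is B = [[1,1],[4,1]] with det -3.
Per unit decrease in oven time, x* moves by d = (-0.3333, 0.3333).
The basis stays optimal until croissants reaches 0; allowable decrease = 120 hr.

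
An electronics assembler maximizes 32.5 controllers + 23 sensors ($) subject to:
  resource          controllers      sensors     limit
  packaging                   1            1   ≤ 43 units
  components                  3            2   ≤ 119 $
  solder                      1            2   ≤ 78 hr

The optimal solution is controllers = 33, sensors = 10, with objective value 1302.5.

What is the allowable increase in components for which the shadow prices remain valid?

Binding constraints: packaging, components. The basis is B = [[1,1],[3,2]] with det -1.
Per unit increase in components, x* moves by d = (1, -1).
The basis stays optimal until sensors reaches 0; allowable increase = 10 $.

10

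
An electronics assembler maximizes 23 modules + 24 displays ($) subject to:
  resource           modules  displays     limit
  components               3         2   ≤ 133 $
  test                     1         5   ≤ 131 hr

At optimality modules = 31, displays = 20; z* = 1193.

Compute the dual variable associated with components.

7

Both components and test are binding at x*.
The binding rows give the dual system: 3·y_components + 1·y_test = 23 and 2·y_components + 5·y_test = 24.
This yields shadow prices y_components = 7, y_test = 2.
Shadow price of components = 7.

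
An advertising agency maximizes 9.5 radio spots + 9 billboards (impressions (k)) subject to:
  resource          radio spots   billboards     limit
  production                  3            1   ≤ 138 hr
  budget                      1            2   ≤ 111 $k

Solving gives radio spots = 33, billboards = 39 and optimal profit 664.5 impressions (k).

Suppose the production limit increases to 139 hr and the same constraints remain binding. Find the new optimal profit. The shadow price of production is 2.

666.5

Δb = 1, so new z* = 664.5 + (2)·(1) = 664.5 + 2 = 666.5.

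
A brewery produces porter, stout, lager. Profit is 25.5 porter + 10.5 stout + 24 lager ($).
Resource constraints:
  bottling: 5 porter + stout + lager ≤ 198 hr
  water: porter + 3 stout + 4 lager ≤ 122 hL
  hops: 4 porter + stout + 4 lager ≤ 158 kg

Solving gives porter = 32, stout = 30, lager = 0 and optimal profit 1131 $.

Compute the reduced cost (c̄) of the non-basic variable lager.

-6

Binding: water and hops. Non-binding: bottling (8 unused).
Since bottling is not tight, its dual is 0.
From A_Bᵀ y = c: 1·y_water + 4·y_hops = 25.5; 3·y_water + 1·y_hops = 10.5.
→ y_water = 1.5 and y_hops = 6.
Reduced cost of lager: c₃ − yᵀa₃ = 24 − (1.5·4 + 6·4) = 24 − 30 = -6.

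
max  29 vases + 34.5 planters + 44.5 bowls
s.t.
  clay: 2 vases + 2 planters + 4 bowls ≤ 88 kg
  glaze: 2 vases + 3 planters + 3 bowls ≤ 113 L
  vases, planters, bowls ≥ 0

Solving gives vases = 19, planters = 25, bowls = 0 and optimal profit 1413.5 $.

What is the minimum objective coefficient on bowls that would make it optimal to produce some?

52.5

Check each constraint at x*: clay 88/88 (tight); glaze 113/113 (tight).
From A_Bᵀ y = c: 2·y_clay + 2·y_glaze = 29; 2·y_clay + 3·y_glaze = 34.5.
→ y_clay = 9 and y_glaze = 5.5.
bowls enters the basis when its profit ≥ yᵀa₃ = 9·4 + 5.5·3 = 52.5.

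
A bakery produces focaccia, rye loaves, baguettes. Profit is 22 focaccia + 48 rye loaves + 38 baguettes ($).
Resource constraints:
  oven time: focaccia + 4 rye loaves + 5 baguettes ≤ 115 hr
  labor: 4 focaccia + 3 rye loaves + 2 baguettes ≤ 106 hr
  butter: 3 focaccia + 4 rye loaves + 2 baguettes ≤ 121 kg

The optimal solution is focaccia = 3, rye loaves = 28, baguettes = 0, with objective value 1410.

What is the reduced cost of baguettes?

Check each constraint at x*: oven time 115/115 (tight); labor 96/106 (slack 10); butter 121/121 (tight).
By complementary slackness, y = 0 for the non-binding constraint.
Dual feasibility on the basic columns requires 1·y_oven time + 3·y_butter = 22, 4·y_oven time + 4·y_butter = 48.
Solving: y_oven time = 7, y_butter = 5.
Reduced cost of baguettes: c₃ − yᵀa₃ = 38 − (7·5 + 5·2) = 38 − 45 = -7.

-7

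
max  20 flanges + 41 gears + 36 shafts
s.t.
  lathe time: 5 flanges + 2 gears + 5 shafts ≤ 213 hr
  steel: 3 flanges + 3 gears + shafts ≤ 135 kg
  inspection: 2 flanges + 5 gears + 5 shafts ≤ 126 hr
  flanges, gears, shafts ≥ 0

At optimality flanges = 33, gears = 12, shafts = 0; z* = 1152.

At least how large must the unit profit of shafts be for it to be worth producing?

37

At the optimum: lathe time uses 189 of 213 (slack = 24); steel uses 135 of 135 (binding); inspection uses 126 of 126 (binding).
Slack constraints have shadow price 0 (complementary slackness).
Dual feasibility on the basic columns requires 3·y_steel + 2·y_inspection = 20, 3·y_steel + 5·y_inspection = 41.
→ y_steel = 2 and y_inspection = 7.
shafts enters the basis when its profit ≥ yᵀa₃ = 2·1 + 7·5 = 37.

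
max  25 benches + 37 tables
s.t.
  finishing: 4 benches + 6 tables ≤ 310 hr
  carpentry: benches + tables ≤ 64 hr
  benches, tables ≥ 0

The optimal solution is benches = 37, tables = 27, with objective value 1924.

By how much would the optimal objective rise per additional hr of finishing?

Both finishing and carpentry are binding at x*.
The binding rows give the dual system: 4·y_finishing + 1·y_carpentry = 25 and 6·y_finishing + 1·y_carpentry = 37.
→ y_finishing = 6 and y_carpentry = 1.
Shadow price of finishing = 6.

6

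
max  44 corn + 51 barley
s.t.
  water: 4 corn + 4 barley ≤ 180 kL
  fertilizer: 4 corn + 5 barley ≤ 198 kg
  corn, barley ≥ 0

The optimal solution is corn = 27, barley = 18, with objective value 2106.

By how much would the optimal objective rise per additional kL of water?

4

Both water and fertilizer are binding at x*.
From A_Bᵀ y = c: 4·y_water + 4·y_fertilizer = 44; 4·y_water + 5·y_fertilizer = 51.
This yields shadow prices y_water = 4, y_fertilizer = 7.
Shadow price of water = 4.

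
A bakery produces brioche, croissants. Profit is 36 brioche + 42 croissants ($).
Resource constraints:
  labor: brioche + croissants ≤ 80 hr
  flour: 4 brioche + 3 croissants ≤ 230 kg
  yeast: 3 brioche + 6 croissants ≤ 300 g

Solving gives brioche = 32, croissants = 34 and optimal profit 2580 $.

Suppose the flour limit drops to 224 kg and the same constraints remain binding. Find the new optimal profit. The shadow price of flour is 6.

Δb = -6, so new z* = 2580 + (6)·(-6) = 2580 − 36 = 2544.

2544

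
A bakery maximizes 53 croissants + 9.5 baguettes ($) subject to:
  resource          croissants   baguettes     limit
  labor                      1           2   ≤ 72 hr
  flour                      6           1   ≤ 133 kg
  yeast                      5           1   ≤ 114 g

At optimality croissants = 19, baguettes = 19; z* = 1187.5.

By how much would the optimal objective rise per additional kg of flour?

5.5

Check each constraint at x*: labor 57/72 (slack 15); flour 133/133 (tight); yeast 114/114 (tight).
By complementary slackness, y = 0 for the non-binding constraint.
From A_Bᵀ y = c: 6·y_flour + 5·y_yeast = 53; 1·y_flour + 1·y_yeast = 9.5.
This yields shadow prices y_flour = 5.5, y_yeast = 4.
Shadow price of flour = 5.5.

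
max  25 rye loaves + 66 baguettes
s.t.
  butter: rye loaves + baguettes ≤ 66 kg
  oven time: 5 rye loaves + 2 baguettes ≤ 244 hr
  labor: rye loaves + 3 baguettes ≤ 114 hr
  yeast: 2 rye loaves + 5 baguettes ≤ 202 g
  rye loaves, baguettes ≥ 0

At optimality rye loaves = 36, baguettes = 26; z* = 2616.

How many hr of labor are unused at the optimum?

0

labor used = 1·36 + 3·26 = 114; slack = 114 − 114 = 0.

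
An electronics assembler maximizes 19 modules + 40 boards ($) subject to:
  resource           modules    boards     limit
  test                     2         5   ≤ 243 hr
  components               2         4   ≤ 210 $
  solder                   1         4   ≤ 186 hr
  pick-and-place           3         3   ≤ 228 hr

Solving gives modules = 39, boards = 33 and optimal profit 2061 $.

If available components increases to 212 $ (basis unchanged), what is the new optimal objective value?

Check each constraint at x*: test 243/243 (tight); components 210/210 (tight); solder 171/186 (slack 15); pick-and-place 216/228 (slack 12).
Slack constraints have shadow price 0 (complementary slackness).
From A_Bᵀ y = c: 2·y_test + 2·y_components = 19; 5·y_test + 4·y_components = 40.
This yields shadow prices y_test = 2, y_components = 7.5.
Δz = y_components·Δb = 7.5 × (2) = 15, so new z* = 2061 + 15 = 2076.

2076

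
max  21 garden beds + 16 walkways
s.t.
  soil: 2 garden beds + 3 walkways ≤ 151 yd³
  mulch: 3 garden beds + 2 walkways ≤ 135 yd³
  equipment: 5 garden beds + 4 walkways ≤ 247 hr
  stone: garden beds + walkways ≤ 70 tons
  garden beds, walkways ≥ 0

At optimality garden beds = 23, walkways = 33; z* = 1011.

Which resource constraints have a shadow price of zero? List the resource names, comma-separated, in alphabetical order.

soil, stone

soil: 145/151 (slack 6)
mulch: 135/135 (binding)
equipment: 247/247 (binding)
stone: 56/70 (slack 14)
By complementary slackness, a constraint with positive slack has shadow price 0 → soil, stone.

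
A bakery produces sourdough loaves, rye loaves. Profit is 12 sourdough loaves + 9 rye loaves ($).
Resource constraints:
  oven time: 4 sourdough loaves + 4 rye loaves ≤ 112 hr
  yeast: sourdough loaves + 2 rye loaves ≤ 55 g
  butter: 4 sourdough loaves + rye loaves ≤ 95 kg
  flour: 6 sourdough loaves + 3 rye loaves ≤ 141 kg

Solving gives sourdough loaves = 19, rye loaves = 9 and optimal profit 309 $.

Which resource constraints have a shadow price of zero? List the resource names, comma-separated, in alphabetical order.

butter, yeast

oven time: 112/112 (binding)
yeast: 37/55 (slack 18)
butter: 85/95 (slack 10)
flour: 141/141 (binding)
By complementary slackness, a constraint with positive slack has shadow price 0 → butter, yeast.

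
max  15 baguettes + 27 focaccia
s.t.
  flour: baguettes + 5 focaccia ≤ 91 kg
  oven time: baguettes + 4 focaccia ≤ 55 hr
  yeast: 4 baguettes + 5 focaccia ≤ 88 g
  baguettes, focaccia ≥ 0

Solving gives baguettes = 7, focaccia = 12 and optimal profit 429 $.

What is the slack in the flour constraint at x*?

24

flour used = 1·7 + 5·12 = 67; slack = 91 − 67 = 24.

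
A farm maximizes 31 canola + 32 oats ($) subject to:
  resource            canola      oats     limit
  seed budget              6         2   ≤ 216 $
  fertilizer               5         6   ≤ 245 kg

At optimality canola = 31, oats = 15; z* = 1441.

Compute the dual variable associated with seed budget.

At the optimum: seed budget uses 216 of 216 (binding); fertilizer uses 245 of 245 (binding).
From A_Bᵀ y = c: 6·y_seed budget + 5·y_fertilizer = 31; 2·y_seed budget + 6·y_fertilizer = 32.
This yields shadow prices y_seed budget = 1, y_fertilizer = 5.
Shadow price of seed budget = 1.

1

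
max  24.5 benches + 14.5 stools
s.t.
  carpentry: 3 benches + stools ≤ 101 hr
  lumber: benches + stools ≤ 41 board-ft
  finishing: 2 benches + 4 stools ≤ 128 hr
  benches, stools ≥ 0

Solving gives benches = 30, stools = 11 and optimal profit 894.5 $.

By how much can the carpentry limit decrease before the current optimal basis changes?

24

Binding constraints: carpentry, lumber. The basis is B = [[3,1],[1,1]] with det 2.
Per unit decrease in carpentry, x* moves by d = (-0.5, 0.5).
The basis stays optimal until finishing becomes binding; allowable decrease = 24 hr.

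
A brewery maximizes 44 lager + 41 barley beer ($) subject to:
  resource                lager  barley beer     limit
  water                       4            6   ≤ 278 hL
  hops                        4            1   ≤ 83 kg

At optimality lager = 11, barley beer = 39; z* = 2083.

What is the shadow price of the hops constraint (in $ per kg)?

5

Both water and hops are binding at x*.
Dual feasibility on the basic columns requires 4·y_water + 4·y_hops = 44, 6·y_water + 1·y_hops = 41.
→ y_water = 6 and y_hops = 5.
Shadow price of hops = 5.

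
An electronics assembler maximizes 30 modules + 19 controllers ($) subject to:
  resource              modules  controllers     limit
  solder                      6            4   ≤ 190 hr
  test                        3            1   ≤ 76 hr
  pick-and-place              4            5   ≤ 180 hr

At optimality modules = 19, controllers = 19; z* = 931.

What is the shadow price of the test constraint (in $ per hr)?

Check each constraint at x*: solder 190/190 (tight); test 76/76 (tight); pick-and-place 171/180 (slack 9).
Slack constraints have shadow price 0 (complementary slackness).
Dual feasibility on the basic columns requires 6·y_solder + 3·y_test = 30, 4·y_solder + 1·y_test = 19.
Solving: y_solder = 4.5, y_test = 1.
Shadow price of test = 1.

1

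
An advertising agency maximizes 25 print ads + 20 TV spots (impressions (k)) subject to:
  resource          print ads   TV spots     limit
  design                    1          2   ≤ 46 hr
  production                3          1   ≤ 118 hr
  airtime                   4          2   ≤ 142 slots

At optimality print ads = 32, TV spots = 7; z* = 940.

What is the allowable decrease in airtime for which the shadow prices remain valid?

Binding constraints: design, airtime. The basis is B = [[1,2],[4,2]] with det -6.
Per unit decrease in airtime, x* moves by d = (-0.3333, 0.1667).
The basis stays optimal until print ads reaches 0; allowable decrease = 96 slots.

96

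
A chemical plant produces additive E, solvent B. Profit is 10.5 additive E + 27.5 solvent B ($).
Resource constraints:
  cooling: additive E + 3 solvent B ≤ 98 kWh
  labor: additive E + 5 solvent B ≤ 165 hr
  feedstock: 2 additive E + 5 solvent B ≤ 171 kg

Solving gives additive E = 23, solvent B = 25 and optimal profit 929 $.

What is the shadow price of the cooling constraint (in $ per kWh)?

At the optimum: cooling uses 98 of 98 (binding); labor uses 148 of 165 (slack = 17); feedstock uses 171 of 171 (binding).
Slack constraints have shadow price 0 (complementary slackness).
The binding rows give the dual system: 1·y_cooling + 2·y_feedstock = 10.5 and 3·y_cooling + 5·y_feedstock = 27.5.
Solving: y_cooling = 2.5, y_feedstock = 4.
Shadow price of cooling = 2.5.

2.5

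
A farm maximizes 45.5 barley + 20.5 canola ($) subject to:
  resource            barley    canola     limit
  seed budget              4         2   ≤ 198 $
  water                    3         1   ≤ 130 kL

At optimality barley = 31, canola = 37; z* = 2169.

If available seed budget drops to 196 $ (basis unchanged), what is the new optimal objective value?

2153

Check each constraint at x*: seed budget 198/198 (tight); water 130/130 (tight).
From A_Bᵀ y = c: 4·y_seed budget + 3·y_water = 45.5; 2·y_seed budget + 1·y_water = 20.5.
→ y_seed budget = 8 and y_water = 4.5.
Δz = y_seed budget·Δb = 8 × (-2) = -16, so new z* = 2169 − 16 = 2153.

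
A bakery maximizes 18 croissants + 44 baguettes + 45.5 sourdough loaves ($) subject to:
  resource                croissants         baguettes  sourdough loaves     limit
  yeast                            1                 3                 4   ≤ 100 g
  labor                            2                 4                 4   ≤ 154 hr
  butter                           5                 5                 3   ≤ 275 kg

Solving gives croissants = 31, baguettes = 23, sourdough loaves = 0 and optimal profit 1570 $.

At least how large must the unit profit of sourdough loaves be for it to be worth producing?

Binding: yeast and labor. Non-binding: butter (5 unused).
Slack constraints have shadow price 0 (complementary slackness).
Dual feasibility on the basic columns requires 1·y_yeast + 2·y_labor = 18, 3·y_yeast + 4·y_labor = 44.
This yields shadow prices y_yeast = 8, y_labor = 5.
sourdough loaves enters the basis when its profit ≥ yᵀa₃ = 8·4 + 5·4 = 52.

52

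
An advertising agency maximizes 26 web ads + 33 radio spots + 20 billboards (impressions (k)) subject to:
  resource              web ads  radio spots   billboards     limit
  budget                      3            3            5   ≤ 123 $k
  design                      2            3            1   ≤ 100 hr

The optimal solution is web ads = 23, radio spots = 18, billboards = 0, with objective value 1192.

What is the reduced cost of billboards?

Both budget and design are binding at x*.
The binding rows give the dual system: 3·y_budget + 2·y_design = 26 and 3·y_budget + 3·y_design = 33.
This yields shadow prices y_budget = 4, y_design = 7.
Reduced cost of billboards: c₃ − yᵀa₃ = 20 − (4·5 + 7·1) = 20 − 27 = -7.

-7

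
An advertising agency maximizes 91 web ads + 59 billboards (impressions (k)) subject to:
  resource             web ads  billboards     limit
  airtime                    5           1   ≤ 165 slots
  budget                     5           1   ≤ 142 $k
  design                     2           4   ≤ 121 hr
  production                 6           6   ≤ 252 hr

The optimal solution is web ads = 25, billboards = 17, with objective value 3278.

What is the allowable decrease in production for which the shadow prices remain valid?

81.6

Binding constraints: budget, production. The basis is B = [[5,1],[6,6]] with det 24.
Per unit decrease in production, x* moves by d = (0.0417, -0.2083).
The basis stays optimal until billboards reaches 0; allowable decrease = 81.6 hr.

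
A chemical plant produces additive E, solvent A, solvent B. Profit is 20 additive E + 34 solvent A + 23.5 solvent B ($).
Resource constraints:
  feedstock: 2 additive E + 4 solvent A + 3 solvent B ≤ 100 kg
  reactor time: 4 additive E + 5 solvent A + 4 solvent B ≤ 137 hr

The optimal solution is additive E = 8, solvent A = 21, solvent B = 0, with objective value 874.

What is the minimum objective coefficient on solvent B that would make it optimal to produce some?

At the optimum: feedstock uses 100 of 100 (binding); reactor time uses 137 of 137 (binding).
Dual feasibility on the basic columns requires 2·y_feedstock + 4·y_reactor time = 20, 4·y_feedstock + 5·y_reactor time = 34.
Solving: y_feedstock = 6, y_reactor time = 2.
solvent B enters the basis when its profit ≥ yᵀa₃ = 6·3 + 2·4 = 26.

26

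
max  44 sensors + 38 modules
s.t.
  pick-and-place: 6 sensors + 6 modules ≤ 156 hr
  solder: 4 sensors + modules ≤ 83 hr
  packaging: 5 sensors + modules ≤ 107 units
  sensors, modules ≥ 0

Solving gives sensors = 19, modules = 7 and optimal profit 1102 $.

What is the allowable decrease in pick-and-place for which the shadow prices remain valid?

Binding constraints: pick-and-place, solder. The basis is B = [[6,6],[4,1]] with det -18.
Per unit decrease in pick-and-place, x* moves by d = (0.0556, -0.2222).
The basis stays optimal until modules reaches 0; allowable decrease = 31.5 hr.

31.5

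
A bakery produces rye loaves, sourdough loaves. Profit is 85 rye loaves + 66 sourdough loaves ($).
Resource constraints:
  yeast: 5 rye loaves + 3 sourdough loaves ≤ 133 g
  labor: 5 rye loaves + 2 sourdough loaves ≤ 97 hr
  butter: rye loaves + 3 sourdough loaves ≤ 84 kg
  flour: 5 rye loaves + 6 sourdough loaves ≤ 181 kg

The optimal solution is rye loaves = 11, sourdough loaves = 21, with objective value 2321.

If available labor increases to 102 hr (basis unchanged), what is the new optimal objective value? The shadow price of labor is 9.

2366

Δb = 5, so new z* = 2321 + (9)·(5) = 2321 + 45 = 2366.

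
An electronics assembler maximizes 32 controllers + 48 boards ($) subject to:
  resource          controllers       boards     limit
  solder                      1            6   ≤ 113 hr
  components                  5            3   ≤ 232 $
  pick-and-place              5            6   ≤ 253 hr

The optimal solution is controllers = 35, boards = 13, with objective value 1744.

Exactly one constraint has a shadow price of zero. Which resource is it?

components

solder: 113/113 (binding)
components: 214/232 (slack 18)
pick-and-place: 253/253 (binding)
By complementary slackness, a constraint with positive slack has shadow price 0 → components.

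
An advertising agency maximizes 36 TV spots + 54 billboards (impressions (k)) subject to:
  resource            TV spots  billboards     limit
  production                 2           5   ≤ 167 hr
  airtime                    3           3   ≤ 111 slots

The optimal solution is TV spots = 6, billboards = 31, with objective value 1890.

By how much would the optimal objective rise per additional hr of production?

Check each constraint at x*: production 167/167 (tight); airtime 111/111 (tight).
The binding rows give the dual system: 2·y_production + 3·y_airtime = 36 and 5·y_production + 3·y_airtime = 54.
This yields shadow prices y_production = 6, y_airtime = 8.
Shadow price of production = 6.

6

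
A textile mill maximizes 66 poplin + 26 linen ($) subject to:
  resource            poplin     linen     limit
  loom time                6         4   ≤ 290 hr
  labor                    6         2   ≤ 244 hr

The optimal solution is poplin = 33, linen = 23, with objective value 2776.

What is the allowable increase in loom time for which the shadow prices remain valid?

198

Binding constraints: loom time, labor. The basis is B = [[6,4],[6,2]] with det -12.
Per unit increase in loom time, x* moves by d = (-0.1667, 0.5).
The basis stays optimal until poplin reaches 0; allowable increase = 198 hr.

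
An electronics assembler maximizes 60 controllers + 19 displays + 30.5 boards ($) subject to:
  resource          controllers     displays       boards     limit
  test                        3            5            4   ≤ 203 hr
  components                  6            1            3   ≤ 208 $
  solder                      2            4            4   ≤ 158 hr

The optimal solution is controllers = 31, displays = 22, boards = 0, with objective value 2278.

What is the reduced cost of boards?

-4.5

At the optimum: test uses 203 of 203 (binding); components uses 208 of 208 (binding); solder uses 150 of 158 (slack = 8).
Since solder is not tight, its dual is 0.
The binding rows give the dual system: 3·y_test + 6·y_components = 60 and 5·y_test + 1·y_components = 19.
→ y_test = 2 and y_components = 9.
Reduced cost of boards: c₃ − yᵀa₃ = 30.5 − (2·4 + 9·3) = 30.5 − 35 = -4.5.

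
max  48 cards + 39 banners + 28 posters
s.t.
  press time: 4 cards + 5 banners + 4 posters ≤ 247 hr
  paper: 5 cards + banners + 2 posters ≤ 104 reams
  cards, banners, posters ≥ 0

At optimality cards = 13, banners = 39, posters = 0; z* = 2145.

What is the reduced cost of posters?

-8

At the optimum: press time uses 247 of 247 (binding); paper uses 104 of 104 (binding).
The binding rows give the dual system: 4·y_press time + 5·y_paper = 48 and 5·y_press time + 1·y_paper = 39.
This yields shadow prices y_press time = 7, y_paper = 4.
Reduced cost of posters: c₃ − yᵀa₃ = 28 − (7·4 + 4·2) = 28 − 36 = -8.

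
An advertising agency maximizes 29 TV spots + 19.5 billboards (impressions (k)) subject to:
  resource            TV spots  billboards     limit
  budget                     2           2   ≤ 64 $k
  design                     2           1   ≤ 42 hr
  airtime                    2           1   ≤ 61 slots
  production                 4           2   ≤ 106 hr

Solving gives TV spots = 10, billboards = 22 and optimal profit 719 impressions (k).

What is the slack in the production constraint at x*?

22

production used = 4·10 + 2·22 = 84; slack = 106 − 84 = 22.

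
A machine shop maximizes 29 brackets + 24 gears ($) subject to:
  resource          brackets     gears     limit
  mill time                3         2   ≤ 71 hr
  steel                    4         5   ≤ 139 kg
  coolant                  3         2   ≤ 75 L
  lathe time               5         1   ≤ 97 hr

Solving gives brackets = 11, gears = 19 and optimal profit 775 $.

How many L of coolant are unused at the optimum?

4

coolant used = 3·11 + 2·19 = 71; slack = 75 − 71 = 4.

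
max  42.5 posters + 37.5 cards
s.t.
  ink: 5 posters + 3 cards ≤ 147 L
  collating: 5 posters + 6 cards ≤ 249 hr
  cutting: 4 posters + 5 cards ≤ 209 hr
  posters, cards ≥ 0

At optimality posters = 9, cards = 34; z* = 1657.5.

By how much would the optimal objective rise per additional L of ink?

At the optimum: ink uses 147 of 147 (binding); collating uses 249 of 249 (binding); cutting uses 206 of 209 (slack = 3).
Since cutting is not tight, its dual is 0.
The binding rows give the dual system: 5·y_ink + 5·y_collating = 42.5 and 3·y_ink + 6·y_collating = 37.5.
This yields shadow prices y_ink = 4.5, y_collating = 4.
Shadow price of ink = 4.5.

4.5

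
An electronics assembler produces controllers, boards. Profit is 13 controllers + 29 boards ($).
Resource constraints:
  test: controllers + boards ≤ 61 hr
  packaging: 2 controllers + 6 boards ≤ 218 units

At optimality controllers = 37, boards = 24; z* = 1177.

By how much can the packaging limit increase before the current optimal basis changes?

Binding constraints: test, packaging. The basis is B = [[1,1],[2,6]] with det 4.
Per unit increase in packaging, x* moves by d = (-0.25, 0.25).
The basis stays optimal until controllers reaches 0; allowable increase = 148 units.

148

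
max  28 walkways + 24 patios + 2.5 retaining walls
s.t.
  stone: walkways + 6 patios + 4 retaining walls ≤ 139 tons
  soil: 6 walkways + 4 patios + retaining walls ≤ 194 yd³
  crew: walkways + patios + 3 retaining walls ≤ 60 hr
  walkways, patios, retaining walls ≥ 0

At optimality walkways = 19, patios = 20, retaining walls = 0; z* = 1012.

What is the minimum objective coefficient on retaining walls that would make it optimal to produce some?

At the optimum: stone uses 139 of 139 (binding); soil uses 194 of 194 (binding); crew uses 39 of 60 (slack = 21).
Since crew is not tight, its dual is 0.
Dual feasibility on the basic columns requires 1·y_stone + 6·y_soil = 28, 6·y_stone + 4·y_soil = 24.
Solving: y_stone = 1, y_soil = 4.5.
retaining walls enters the basis when its profit ≥ yᵀa₃ = 1·4 + 4.5·1 = 8.5.

8.5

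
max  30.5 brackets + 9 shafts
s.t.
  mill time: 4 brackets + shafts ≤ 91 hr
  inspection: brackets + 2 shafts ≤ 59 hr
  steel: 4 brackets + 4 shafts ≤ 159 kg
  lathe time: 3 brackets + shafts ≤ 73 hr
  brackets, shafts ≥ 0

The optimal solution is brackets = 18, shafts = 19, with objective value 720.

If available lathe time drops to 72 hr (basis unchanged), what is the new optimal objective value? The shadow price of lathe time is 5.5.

714.5

Δb = -1, so new z* = 720 + (5.5)·(-1) = 720 − 5.5 = 714.5.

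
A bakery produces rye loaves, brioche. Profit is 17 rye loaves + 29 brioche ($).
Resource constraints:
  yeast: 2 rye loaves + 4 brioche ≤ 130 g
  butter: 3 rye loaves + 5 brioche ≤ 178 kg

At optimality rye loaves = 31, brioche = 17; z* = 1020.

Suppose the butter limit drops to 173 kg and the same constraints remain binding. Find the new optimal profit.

At the optimum: yeast uses 130 of 130 (binding); butter uses 178 of 178 (binding).
From A_Bᵀ y = c: 2·y_yeast + 3·y_butter = 17; 4·y_yeast + 5·y_butter = 29.
→ y_yeast = 1 and y_butter = 5.
Δz = y_butter·Δb = 5 × (-5) = -25, so new z* = 1020 − 25 = 995.

995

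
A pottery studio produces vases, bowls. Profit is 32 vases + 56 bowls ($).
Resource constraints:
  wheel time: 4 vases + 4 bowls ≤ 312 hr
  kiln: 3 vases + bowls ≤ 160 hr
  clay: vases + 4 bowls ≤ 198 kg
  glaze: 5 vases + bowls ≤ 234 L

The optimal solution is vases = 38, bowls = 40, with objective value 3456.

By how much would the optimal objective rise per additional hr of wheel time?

At the optimum: wheel time uses 312 of 312 (binding); kiln uses 154 of 160 (slack = 6); clay uses 198 of 198 (binding); glaze uses 230 of 234 (slack = 4).
Slack constraints have shadow price 0 (complementary slackness).
From A_Bᵀ y = c: 4·y_wheel time + 1·y_clay = 32; 4·y_wheel time + 4·y_clay = 56.
This yields shadow prices y_wheel time = 6, y_clay = 8.
Shadow price of wheel time = 6.

6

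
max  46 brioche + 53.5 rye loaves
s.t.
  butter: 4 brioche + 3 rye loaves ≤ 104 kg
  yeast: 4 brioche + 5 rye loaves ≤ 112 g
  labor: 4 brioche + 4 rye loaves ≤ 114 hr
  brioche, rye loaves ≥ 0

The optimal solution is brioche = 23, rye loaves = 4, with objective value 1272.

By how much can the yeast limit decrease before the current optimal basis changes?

8

Binding constraints: butter, yeast. The basis is B = [[4,3],[4,5]] with det 8.
Per unit decrease in yeast, x* moves by d = (0.375, -0.5).
The basis stays optimal until rye loaves reaches 0; allowable decrease = 8 g.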